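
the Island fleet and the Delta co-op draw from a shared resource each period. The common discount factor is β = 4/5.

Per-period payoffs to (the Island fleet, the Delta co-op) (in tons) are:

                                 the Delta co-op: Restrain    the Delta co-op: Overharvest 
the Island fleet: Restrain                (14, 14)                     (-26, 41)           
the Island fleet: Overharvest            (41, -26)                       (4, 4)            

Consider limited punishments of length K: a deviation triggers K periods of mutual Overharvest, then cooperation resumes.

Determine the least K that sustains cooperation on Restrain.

6

IC: β(1−β^K)/(1−β) ≥ (41−14)/(14−4) = 27/10.
With β = 4/5: need 1 − β^K ≥ 27/10·(1−4/5)/(4/5), i.e. β^K ≤ 0.3250.
Since (4/5)^5 = 0.3277 and (4/5)^6 = 0.2621, the smallest such K is 6.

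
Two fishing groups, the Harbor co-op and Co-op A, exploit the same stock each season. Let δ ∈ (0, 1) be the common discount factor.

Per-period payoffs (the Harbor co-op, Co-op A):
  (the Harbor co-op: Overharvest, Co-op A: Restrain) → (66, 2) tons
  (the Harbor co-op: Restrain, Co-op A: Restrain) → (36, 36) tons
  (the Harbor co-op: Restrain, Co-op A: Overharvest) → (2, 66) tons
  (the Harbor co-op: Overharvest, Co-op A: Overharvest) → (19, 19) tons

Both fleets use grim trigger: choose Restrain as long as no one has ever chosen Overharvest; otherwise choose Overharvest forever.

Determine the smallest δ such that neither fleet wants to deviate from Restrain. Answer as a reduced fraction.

One-period gain from deviating is 66 − 36 = 30. The loss is 36 − 19 = 17 in every subsequent period, with present value 17·δ/(1−δ).
Deviation is unprofitable when 17·δ/(1−δ) ≥ 30, i.e. δ/(1−δ) ≥ 30/17.
Equivalently δ ≥ 30/(30+17) = 30/47.

30/47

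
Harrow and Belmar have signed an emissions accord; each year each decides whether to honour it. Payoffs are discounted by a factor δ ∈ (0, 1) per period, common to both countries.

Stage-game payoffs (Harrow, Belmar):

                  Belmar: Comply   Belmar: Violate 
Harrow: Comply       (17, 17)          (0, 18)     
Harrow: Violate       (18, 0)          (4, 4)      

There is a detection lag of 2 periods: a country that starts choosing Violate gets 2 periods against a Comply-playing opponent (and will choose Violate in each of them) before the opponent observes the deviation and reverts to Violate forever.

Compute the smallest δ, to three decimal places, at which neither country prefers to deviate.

A deviator earns 18 for 2 periods, then 4 forever; cooperating earns 17 forever. Multiplying the IC by (1−δ):
17 ≥ 18(1−δ^2) + 4δ^2, so 14·δ^2 ≥ 1 and δ^2 ≥ 1/14.
δ ≥ (1/14)^(1/2) ≈ 0.267.

0.267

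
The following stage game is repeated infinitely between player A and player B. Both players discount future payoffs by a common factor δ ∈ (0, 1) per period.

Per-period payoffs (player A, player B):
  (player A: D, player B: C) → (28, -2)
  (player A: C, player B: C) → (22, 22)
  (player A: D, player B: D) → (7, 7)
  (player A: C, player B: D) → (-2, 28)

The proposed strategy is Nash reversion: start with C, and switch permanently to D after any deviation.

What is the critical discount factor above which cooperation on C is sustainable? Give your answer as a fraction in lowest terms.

22/(1−δ) ≥ 28 + 7δ/(1−δ)
22 ≥ 28 − 21δ
δ ≥ 6/21 = 2/7.

2/7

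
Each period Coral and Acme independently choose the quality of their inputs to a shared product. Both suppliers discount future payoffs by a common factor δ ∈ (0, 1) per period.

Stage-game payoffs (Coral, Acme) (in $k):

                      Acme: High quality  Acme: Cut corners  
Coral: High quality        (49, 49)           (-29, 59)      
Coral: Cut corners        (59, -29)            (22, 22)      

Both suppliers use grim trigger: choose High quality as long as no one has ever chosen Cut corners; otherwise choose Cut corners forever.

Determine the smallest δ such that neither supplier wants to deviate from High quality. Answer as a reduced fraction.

10/37

49/(1−δ) ≥ 59 + 22δ/(1−δ)
49 ≥ 59 − 37δ
δ ≥ 10/37.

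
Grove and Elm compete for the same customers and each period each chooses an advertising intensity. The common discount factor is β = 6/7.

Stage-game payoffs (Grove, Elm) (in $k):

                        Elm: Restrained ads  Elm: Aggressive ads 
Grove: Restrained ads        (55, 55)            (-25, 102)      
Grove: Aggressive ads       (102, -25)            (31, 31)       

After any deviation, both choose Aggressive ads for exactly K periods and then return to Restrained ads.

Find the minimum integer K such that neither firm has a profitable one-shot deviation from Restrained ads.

No profitable deviation requires (55−31)(β+…+β^K) ≥ 102−55, i.e. β+…+β^K ≥ 47/24 ≈ 1.9583.
With β = 6/7, the partial sums are K=1: 0.8571, K=2: 1.5918, K=3: 2.2216.
K = 3 is the first length at which the sum reaches 1.9583.

3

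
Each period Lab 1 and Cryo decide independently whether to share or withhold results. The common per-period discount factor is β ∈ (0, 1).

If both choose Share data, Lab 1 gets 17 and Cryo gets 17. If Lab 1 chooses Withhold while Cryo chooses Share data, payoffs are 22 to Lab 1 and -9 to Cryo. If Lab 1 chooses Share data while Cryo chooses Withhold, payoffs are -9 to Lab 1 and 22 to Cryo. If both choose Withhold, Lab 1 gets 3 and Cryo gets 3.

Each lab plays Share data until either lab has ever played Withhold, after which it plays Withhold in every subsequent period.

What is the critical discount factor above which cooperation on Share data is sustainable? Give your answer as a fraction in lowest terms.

5/19

One-period gain from deviating is 22 − 17 = 5. The loss is 17 − 3 = 14 in every subsequent period, with present value 14·β/(1−β).
Deviation is unprofitable when 14·β/(1−β) ≥ 5, i.e. β/(1−β) ≥ 5/14.
Equivalently β ≥ 5/(5+14) = 5/19.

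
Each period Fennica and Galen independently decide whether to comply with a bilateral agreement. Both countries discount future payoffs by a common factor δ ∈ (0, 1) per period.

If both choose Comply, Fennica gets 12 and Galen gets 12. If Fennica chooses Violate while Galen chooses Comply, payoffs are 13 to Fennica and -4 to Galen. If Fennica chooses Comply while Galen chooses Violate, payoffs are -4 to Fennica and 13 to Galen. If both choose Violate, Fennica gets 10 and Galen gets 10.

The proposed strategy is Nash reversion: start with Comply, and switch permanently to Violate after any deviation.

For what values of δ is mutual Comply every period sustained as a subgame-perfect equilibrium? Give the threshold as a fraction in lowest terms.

1/3

12/(1−δ) ≥ 13 + 10δ/(1−δ)
12 ≥ 13 − 3δ
δ ≥ 1/3.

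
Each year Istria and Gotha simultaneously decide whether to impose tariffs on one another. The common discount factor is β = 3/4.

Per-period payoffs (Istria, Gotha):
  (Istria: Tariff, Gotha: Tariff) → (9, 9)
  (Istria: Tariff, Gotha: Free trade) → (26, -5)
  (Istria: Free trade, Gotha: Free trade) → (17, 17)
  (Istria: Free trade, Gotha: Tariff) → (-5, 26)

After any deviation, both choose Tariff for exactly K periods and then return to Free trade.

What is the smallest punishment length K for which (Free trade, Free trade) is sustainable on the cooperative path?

IC: β(1−β^K)/(1−β) ≥ (26−17)/(17−9) = 9/8.
With β = 3/4: need 1 − β^K ≥ 9/8·(1−3/4)/(3/4), i.e. β^K ≤ 0.6250.
Since (3/4)^1 = 0.7500 and (3/4)^2 = 0.5625, the smallest such K is 2.

2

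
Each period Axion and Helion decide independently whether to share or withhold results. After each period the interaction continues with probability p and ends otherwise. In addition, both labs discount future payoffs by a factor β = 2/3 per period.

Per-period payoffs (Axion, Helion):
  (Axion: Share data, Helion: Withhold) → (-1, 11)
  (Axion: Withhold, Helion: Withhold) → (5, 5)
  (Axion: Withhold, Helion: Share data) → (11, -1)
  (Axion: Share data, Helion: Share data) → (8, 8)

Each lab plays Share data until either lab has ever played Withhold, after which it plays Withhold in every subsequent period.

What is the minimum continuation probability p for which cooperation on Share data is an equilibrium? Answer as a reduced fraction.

With continuation probability p and discount β, the effective per-period discount factor is βp.
Grim-trigger IC: βp ≥ (11−8)/(11−5) = 1/2.
So p ≥ (1/2)/(2/3) = 3/4.

3/4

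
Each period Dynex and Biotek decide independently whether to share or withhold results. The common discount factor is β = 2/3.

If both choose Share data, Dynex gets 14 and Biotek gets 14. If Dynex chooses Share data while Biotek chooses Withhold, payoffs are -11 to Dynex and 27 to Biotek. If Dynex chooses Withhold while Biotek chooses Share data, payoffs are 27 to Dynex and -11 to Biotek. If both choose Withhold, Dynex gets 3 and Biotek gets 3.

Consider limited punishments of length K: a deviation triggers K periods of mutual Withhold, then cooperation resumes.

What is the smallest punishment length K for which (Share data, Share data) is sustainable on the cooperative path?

No profitable deviation requires (14−3)(β+…+β^K) ≥ 27−14, i.e. β+…+β^K ≥ 13/11 ≈ 1.1818.
With β = 2/3, the partial sums are K=1: 0.6667, K=2: 1.1111, K=3: 1.4074.
K = 3 is the first length at which the sum reaches 1.1818.

3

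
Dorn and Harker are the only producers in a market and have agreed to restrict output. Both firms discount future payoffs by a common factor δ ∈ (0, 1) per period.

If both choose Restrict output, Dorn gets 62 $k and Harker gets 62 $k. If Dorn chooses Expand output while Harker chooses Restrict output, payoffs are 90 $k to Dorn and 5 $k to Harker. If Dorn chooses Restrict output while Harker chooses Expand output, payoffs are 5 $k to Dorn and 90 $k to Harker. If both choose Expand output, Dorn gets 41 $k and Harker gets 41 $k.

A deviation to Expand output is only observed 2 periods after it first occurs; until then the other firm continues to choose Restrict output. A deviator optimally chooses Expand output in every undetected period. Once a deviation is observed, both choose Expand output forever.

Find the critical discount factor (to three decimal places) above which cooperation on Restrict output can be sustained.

The best deviation is to choose Expand output for all 2 undetected periods, earning 90 each, then 41 forever once detected.
Deviation value: 90(1−δ^2)/(1−δ) + 41δ^2/(1−δ); cooperation value: 62/(1−δ).
IC: 62 ≥ 90(1−δ^2) + 41δ^2 = 90 − 49δ^2.
So δ^2 ≥ 28/49 = 4/7, giving δ ≥ (4/7)^(1/2) ≈ 0.756.

0.756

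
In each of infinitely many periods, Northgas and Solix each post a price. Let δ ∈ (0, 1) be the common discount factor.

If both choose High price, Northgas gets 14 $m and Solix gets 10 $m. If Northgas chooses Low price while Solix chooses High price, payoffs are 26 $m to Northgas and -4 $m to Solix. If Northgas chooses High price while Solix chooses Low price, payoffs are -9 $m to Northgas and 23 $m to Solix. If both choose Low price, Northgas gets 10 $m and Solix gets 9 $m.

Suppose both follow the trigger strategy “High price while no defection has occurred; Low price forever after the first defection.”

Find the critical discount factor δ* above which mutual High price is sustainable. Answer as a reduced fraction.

13/14

For Northgas: deviation gain 26−14 = 12, per-period punishment loss 14−10 = 4. IC gives δ ≥ 12/16 = 3/4.
For Solix: gain 13, loss 1 per period, so δ ≥ 13/14.
The tighter constraint is Solix's, so cooperation needs δ ≥ 13/14.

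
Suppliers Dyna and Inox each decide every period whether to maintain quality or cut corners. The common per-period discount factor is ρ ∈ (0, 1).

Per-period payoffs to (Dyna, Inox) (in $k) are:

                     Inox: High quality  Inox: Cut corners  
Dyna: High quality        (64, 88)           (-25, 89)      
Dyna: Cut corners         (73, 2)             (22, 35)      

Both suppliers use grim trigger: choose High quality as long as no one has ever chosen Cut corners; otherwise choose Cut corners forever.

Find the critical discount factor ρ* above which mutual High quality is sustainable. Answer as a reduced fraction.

3/17

Dyna's threshold: (73−64)/(73−22) = 3/17.
Inox's threshold: (89−88)/(89−35) = 1/54.
3/17 > 1/54, so Dyna binds and ρ* = 3/17.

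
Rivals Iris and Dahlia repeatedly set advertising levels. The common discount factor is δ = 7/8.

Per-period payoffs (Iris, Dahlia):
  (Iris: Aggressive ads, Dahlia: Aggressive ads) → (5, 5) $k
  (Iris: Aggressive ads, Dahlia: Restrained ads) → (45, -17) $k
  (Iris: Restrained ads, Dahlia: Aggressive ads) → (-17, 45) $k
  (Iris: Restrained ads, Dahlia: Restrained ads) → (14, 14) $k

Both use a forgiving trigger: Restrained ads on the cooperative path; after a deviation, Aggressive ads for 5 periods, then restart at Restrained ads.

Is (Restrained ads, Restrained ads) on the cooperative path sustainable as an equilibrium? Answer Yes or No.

No

Comparing payoff streams over the 6 periods until play realigns: cooperate → 14(1+δ+…+δ^5); deviate → 45 + 5(δ+…+δ^5).
Cooperation is sustained iff (14−5)(δ+…+δ^5) ≥ 45−14.
δ+…+δ^5 = 7/8·(1−(7/8)^5)/(1−7/8) = 3.4096, and (45−14)/(14−5) = 3.4444.
3.4096 < 3.4444, so cooperation is not sustainable.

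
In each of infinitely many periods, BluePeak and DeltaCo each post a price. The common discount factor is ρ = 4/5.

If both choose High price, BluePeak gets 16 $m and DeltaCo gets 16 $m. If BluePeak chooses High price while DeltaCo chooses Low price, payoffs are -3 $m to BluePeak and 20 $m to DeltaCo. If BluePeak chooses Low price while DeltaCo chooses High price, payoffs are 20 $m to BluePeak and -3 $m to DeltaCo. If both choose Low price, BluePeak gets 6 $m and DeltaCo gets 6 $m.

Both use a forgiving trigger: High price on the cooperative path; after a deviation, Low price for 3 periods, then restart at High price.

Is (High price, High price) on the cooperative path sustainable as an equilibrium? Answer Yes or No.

IC: ρ+…+ρ^3 ≥ (20−16)/(16−6) = 2/5.
At ρ = 4/5: partial sum = 1.9520 ≥ 0.4000. Cooperation sustainable.

Yes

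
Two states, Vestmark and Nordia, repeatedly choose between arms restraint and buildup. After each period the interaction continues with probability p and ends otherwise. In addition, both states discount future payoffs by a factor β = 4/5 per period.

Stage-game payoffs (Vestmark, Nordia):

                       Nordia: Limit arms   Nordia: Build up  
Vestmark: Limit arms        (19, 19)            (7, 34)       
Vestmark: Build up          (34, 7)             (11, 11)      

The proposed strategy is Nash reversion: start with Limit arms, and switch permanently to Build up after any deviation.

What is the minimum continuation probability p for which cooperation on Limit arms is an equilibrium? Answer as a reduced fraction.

75/92

With continuation probability p and discount β, the effective per-period discount factor is βp.
Grim-trigger IC: βp ≥ (34−19)/(34−11) = 15/23.
So p ≥ (15/23)/(4/5) = 75/92.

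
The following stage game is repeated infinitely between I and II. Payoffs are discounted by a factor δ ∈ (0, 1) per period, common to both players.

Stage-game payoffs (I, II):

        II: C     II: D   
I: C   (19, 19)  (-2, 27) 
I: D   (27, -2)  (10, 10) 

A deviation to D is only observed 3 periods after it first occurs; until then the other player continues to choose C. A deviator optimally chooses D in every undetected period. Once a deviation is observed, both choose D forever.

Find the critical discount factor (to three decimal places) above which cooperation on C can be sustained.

The best deviation is to choose D for all 3 undetected periods, earning 27 each, then 10 forever once detected.
Deviation value: 27(1−δ^3)/(1−δ) + 10δ^3/(1−δ); cooperation value: 19/(1−δ).
IC: 19 ≥ 27(1−δ^3) + 10δ^3 = 27 − 17δ^3.
So δ^3 ≥ 8/17, giving δ ≥ (8/17)^(1/3) ≈ 0.778.

0.778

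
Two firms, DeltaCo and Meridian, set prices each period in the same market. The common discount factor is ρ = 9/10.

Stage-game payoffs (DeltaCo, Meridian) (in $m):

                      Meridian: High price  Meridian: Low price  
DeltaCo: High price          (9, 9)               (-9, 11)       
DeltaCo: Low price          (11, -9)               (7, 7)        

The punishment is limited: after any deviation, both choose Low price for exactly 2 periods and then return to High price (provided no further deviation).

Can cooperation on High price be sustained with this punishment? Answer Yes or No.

IC: ρ+…+ρ^2 ≥ (11−9)/(9−7) = 1.
At ρ = 9/10: partial sum = 1.7100 ≥ 1.0000. Cooperation sustainable.

Yes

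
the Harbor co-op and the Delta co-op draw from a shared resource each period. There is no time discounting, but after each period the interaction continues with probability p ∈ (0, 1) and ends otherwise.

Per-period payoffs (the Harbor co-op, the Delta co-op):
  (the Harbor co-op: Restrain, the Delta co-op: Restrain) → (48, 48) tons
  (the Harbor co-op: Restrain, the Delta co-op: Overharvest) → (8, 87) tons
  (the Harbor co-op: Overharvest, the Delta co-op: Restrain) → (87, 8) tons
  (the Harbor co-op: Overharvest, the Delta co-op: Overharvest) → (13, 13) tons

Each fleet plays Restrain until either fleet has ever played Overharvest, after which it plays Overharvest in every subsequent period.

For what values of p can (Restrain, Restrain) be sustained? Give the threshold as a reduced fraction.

Expected cooperation value is 48 + p·48 + p²·48 + … = 48/(1−p); deviation gives 87 + p·13/(1−p).
48 ≥ 87(1−p) + 13p ⇒ 74p ≥ 39 ⇒ p ≥ 39/74.

39/74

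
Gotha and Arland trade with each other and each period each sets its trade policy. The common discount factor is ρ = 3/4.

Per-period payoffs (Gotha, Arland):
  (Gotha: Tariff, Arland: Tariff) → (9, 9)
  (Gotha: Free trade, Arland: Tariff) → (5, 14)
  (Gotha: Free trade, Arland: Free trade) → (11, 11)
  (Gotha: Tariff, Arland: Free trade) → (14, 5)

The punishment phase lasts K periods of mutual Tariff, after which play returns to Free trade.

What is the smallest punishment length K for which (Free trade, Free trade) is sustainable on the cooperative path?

No profitable deviation requires (11−9)(ρ+…+ρ^K) ≥ 14−11, i.e. ρ+…+ρ^K ≥ 3/2 ≈ 1.5000.
With ρ = 3/4, the partial sums are K=1: 0.7500, K=2: 1.3125, K=3: 1.7344.
K = 3 is the first length at which the sum reaches 1.5000.

3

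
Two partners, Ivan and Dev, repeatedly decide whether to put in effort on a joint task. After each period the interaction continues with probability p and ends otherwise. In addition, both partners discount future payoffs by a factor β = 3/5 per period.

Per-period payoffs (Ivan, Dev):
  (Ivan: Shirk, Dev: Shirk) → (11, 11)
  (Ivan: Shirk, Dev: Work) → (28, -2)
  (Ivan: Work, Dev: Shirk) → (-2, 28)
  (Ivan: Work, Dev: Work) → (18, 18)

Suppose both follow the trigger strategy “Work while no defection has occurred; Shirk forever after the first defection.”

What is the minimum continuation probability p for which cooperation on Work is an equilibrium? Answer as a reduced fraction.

50/51

With continuation probability p and discount β, the effective per-period discount factor is βp.
Grim-trigger IC: βp ≥ (28−18)/(28−11) = 10/17.
So p ≥ (10/17)/(3/5) = 50/51.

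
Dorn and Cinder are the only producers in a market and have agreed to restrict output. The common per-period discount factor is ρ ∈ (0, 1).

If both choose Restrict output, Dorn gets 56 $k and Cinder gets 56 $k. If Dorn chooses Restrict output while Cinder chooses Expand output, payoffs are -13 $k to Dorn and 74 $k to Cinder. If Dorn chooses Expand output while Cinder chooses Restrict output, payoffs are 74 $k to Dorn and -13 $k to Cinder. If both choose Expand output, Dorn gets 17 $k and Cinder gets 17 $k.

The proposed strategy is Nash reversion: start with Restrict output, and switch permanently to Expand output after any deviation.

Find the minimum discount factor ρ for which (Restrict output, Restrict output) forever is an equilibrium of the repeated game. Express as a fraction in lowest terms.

Cooperation forever yields 56 each period: 56/(1−ρ).
Deviating yields 74 once, then 17 forever: 74 + 17ρ/(1−ρ).
No profitable deviation requires 56/(1−ρ) ≥ 74 + 17ρ/(1−ρ).
Multiplying by (1−ρ): 56 ≥ 74(1−ρ) + 17ρ = 74 − 57ρ.
So 57ρ ≥ 18, i.e. ρ ≥ 18/57 = 6/19.

6/19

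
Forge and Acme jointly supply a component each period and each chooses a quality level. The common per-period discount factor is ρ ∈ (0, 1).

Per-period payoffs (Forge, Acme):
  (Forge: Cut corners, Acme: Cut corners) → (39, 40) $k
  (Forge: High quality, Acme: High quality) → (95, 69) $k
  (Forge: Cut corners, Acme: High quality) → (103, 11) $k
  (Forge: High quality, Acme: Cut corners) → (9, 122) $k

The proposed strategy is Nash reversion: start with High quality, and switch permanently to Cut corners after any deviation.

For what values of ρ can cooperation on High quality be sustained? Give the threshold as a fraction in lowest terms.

Forge's threshold: (103−95)/(103−39) = 1/8.
Acme's threshold: (122−69)/(122−40) = 53/82.
1/8 < 53/82, so Acme binds and ρ* = 53/82.

53/82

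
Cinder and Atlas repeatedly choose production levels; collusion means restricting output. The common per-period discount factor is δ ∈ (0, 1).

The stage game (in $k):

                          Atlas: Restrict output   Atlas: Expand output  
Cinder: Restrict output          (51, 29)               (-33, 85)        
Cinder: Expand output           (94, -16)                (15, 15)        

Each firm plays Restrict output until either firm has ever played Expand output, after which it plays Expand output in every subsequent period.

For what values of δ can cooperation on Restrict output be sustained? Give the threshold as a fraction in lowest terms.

Cinder's threshold: (94−51)/(94−15) = 43/79.
Atlas's threshold: (85−29)/(85−15) = 4/5.
43/79 < 4/5, so Atlas binds and δ* = 4/5.

4/5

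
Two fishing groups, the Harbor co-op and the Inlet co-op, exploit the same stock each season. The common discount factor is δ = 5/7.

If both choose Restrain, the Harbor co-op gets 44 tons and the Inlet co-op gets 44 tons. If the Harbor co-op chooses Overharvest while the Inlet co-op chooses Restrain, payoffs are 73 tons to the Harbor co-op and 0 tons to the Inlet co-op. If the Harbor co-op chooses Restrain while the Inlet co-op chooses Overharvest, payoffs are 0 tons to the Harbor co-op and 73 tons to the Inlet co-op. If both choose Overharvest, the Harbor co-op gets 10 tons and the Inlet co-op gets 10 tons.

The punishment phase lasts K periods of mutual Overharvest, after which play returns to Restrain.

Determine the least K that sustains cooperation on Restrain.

2

Need Σ_{k=1}^{K} δ^k ≥ (73−44)/(44−10) = 0.8529 at δ = 5/7.
At K = 1 the sum is 0.7143 < 0.8529; at K = 2 it is 1.2245 ≥ 0.8529.
So the minimum punishment length is K = 2.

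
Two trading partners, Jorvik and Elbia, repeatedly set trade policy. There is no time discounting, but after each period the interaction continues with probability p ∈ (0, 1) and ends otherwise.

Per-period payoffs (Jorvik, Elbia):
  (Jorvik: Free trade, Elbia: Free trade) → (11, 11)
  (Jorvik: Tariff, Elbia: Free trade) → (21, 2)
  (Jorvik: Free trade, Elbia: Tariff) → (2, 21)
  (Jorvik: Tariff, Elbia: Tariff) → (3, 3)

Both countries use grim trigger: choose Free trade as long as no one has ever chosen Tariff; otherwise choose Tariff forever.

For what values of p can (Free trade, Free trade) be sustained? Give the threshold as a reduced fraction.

5/9

Expected cooperation value is 11 + p·11 + p²·11 + … = 11/(1−p); deviation gives 21 + p·3/(1−p).
11 ≥ 21(1−p) + 3p ⇒ 18p ≥ 10 ⇒ p ≥ 10/18 = 5/9.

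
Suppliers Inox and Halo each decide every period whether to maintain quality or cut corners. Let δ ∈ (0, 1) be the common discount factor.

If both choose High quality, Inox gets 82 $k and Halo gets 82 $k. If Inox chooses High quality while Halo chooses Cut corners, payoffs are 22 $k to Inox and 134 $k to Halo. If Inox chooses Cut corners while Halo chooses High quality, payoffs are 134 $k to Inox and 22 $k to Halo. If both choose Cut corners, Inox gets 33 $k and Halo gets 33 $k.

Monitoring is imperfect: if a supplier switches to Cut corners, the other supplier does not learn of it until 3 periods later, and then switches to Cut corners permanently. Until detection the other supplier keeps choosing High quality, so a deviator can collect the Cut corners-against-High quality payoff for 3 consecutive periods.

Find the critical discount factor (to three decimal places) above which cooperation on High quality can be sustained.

0.801

Deviating for the 3 undetected periods gains 134−82 = 52 per period over cooperation, then loses 82−33 = 49 per period forever once punishment starts.
Gain: 52(1 + δ + … + δ^2); loss: 49·δ^3/(1−δ).
No profitable deviation ⇔ 52(1−δ^3) ≤ 49·δ^3, i.e. δ^3 ≥ 52/(52+49) = 52/101.
Hence δ ≥ (52/101)^(1/3) ≈ 0.801.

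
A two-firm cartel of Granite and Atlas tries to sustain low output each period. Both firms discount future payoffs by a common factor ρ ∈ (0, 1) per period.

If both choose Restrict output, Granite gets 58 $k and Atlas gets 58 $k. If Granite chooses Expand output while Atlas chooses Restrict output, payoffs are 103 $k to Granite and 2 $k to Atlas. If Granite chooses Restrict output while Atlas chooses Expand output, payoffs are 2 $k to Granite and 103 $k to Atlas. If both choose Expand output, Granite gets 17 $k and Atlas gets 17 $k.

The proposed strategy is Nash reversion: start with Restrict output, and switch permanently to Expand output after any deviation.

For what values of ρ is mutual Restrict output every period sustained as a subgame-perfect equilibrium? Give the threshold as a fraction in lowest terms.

45/86

Cooperation forever yields 58 each period: 58/(1−ρ).
Deviating yields 103 once, then 17 forever: 103 + 17ρ/(1−ρ).
No profitable deviation requires 58/(1−ρ) ≥ 103 + 17ρ/(1−ρ).
Multiplying by (1−ρ): 58 ≥ 103(1−ρ) + 17ρ = 103 − 86ρ.
So 86ρ ≥ 45, i.e. ρ ≥ 45/86.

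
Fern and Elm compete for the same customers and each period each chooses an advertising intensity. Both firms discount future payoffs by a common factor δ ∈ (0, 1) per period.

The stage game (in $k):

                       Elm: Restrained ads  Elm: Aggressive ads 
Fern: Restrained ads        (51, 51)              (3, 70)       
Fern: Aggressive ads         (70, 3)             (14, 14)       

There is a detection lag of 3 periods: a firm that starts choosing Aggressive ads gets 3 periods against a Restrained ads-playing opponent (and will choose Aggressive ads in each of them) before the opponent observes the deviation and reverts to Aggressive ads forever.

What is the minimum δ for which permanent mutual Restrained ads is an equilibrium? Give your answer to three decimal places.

0.697

The best deviation is to choose Aggressive ads for all 3 undetected periods, earning 70 each, then 14 forever once detected.
Deviation value: 70(1−δ^3)/(1−δ) + 14δ^3/(1−δ); cooperation value: 51/(1−δ).
IC: 51 ≥ 70(1−δ^3) + 14δ^3 = 70 − 56δ^3.
So δ^3 ≥ 19/56, giving δ ≥ (19/56)^(1/3) ≈ 0.697.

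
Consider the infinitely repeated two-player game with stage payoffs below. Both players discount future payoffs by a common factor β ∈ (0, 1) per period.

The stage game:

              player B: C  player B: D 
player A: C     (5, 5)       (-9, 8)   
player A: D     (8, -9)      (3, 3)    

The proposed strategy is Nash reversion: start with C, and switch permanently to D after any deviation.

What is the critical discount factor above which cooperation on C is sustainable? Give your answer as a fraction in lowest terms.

Under grim trigger the critical discount factor is (T−C)/(T−P) with T = 8, C = 5, P = 3.
β* = (8−5)/(8−3) = 3/5.

3/5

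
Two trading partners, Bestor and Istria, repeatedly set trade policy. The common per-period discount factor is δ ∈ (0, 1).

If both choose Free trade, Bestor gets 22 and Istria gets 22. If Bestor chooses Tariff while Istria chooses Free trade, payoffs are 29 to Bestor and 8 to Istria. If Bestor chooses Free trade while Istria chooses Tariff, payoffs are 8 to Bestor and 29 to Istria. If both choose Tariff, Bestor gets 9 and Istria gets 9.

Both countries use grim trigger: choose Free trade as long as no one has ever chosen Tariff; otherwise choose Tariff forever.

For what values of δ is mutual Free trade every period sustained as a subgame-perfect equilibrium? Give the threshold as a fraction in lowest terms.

7/20

Under grim trigger the critical discount factor is (T−C)/(T−P) with T = 29, C = 22, P = 9.
δ* = (29−22)/(29−9) = 7/20.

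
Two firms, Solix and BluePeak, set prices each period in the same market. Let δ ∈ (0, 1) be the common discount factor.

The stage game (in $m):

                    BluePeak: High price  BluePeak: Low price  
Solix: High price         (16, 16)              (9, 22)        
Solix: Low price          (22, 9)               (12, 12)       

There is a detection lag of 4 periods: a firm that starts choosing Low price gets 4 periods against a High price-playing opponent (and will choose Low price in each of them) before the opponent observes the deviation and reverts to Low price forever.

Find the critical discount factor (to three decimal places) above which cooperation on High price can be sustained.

The best deviation is to choose Low price for all 4 undetected periods, earning 22 each, then 12 forever once detected.
Deviation value: 22(1−δ^4)/(1−δ) + 12δ^4/(1−δ); cooperation value: 16/(1−δ).
IC: 16 ≥ 22(1−δ^4) + 12δ^4 = 22 − 10δ^4.
So δ^4 ≥ 6/10 = 3/5, giving δ ≥ (3/5)^(1/4) ≈ 0.880.

0.880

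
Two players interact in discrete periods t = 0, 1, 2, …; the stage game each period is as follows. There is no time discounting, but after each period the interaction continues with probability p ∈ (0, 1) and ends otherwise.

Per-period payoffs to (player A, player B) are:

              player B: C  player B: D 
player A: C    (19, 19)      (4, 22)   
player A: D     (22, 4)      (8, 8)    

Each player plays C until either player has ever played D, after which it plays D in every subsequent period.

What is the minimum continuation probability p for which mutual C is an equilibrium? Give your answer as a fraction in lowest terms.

With no time discounting, the continuation probability p plays the role of the discount factor.
Grim-trigger IC: 19/(1−p) ≥ 22 + 8p/(1−p) ⇒ p ≥ (22−19)/(22−8) = 3/14.

3/14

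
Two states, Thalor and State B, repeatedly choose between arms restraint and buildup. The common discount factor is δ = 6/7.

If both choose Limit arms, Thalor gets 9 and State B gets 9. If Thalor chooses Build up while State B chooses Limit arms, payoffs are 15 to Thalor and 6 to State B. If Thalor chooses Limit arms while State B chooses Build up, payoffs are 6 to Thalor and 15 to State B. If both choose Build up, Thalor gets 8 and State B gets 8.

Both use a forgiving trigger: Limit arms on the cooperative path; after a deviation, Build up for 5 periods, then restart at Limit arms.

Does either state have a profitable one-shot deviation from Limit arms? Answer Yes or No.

IC: δ+…+δ^5 ≥ (15−9)/(9−8) = 6.
At δ = 6/7: partial sum = 3.2240 < 6.0000. Cooperation not sustainable.

Yes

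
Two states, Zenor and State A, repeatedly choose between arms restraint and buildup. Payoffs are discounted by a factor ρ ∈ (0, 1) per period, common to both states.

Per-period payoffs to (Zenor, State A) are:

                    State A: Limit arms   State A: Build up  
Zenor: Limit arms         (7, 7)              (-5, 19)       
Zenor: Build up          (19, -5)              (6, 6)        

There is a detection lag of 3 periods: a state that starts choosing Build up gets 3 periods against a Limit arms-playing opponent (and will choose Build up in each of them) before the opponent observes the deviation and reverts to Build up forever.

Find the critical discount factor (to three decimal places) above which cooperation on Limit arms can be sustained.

The best deviation is to choose Build up for all 3 undetected periods, earning 19 each, then 6 forever once detected.
Deviation value: 19(1−ρ^3)/(1−ρ) + 6ρ^3/(1−ρ); cooperation value: 7/(1−ρ).
IC: 7 ≥ 19(1−ρ^3) + 6ρ^3 = 19 − 13ρ^3.
So ρ^3 ≥ 12/13, giving ρ ≥ (12/13)^(1/3) ≈ 0.974.

0.974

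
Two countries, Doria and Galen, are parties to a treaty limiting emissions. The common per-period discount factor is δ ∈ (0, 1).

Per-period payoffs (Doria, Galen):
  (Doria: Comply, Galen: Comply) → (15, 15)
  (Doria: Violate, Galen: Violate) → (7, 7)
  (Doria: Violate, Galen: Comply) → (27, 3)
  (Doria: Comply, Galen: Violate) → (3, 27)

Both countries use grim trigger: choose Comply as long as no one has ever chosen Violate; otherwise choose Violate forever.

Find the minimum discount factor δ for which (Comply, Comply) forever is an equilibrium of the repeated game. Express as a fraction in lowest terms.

One-period gain from deviating is 27 − 15 = 12. The loss is 15 − 7 = 8 in every subsequent period, with present value 8·δ/(1−δ).
Deviation is unprofitable when 8·δ/(1−δ) ≥ 12, i.e. δ/(1−δ) ≥ 3/2.
Equivalently δ ≥ 12/(12+8) = 3/5.

3/5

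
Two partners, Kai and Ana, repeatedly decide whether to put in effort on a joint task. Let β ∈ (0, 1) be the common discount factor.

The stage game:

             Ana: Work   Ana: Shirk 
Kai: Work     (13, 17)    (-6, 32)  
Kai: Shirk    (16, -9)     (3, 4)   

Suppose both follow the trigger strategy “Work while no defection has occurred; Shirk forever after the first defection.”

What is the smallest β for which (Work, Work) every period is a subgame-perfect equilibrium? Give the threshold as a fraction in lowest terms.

15/28

Kai: cooperation gives 13 each period; deviation gives 16 once then 3 forever.
  13/(1−β) ≥ 16 + 3β/(1−β) ⇒ β ≥ 3/13.
Ana: cooperation gives 17 each period; deviation gives 32 once then 4 forever.
  β ≥ 15/28.
Both must hold, so the binding constraint is Ana's: β ≥ 15/28.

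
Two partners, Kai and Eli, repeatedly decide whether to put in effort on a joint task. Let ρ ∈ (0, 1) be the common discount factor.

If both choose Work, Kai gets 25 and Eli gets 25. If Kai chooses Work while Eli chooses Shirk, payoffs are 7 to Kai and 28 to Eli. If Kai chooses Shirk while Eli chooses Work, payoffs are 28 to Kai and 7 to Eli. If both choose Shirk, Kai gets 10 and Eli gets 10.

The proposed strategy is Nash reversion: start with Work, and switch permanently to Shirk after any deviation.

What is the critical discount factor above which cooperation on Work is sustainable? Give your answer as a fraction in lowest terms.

Cooperation forever yields 25 each period: 25/(1−ρ).
Deviating yields 28 once, then 10 forever: 28 + 10ρ/(1−ρ).
No profitable deviation requires 25/(1−ρ) ≥ 28 + 10ρ/(1−ρ).
Multiplying by (1−ρ): 25 ≥ 28(1−ρ) + 10ρ = 28 − 18ρ.
So 18ρ ≥ 3, i.e. ρ ≥ 3/18 = 1/6.

1/6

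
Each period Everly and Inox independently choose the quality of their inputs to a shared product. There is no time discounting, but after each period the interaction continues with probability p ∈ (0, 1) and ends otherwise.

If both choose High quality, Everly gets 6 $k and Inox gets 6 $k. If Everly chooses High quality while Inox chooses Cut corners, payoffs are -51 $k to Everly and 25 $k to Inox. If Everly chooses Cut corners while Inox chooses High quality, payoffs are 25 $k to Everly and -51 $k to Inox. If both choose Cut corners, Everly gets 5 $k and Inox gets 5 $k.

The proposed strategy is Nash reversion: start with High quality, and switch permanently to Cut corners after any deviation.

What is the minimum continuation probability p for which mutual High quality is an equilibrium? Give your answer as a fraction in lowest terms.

With no time discounting, the continuation probability p plays the role of the discount factor.
Grim-trigger IC: 6/(1−p) ≥ 25 + 5p/(1−p) ⇒ p ≥ (25−6)/(25−5) = 19/20.

19/20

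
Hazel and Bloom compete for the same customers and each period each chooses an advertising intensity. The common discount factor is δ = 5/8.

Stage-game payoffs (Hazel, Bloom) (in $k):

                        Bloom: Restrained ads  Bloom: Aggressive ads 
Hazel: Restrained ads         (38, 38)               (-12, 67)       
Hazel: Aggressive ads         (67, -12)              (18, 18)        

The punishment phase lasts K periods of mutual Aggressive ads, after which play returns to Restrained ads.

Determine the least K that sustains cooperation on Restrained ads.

IC: δ(1−δ^K)/(1−δ) ≥ (67−38)/(38−18) = 29/20.
With δ = 5/8: need 1 − δ^K ≥ 29/20·(1−5/8)/(5/8), i.e. δ^K ≤ 0.1300.
Since (5/8)^4 = 0.1526 and (5/8)^5 = 0.0954, the smallest such K is 5.

5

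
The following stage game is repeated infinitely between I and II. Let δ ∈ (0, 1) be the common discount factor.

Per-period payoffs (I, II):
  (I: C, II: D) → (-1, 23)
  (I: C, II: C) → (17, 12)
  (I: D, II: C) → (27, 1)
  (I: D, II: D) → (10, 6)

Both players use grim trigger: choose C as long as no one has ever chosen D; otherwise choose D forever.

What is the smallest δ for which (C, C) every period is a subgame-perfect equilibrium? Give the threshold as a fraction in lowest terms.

I's threshold: (27−17)/(27−10) = 10/17.
II's threshold: (23−12)/(23−6) = 11/17.
10/17 < 11/17, so II binds and δ* = 11/17.

11/17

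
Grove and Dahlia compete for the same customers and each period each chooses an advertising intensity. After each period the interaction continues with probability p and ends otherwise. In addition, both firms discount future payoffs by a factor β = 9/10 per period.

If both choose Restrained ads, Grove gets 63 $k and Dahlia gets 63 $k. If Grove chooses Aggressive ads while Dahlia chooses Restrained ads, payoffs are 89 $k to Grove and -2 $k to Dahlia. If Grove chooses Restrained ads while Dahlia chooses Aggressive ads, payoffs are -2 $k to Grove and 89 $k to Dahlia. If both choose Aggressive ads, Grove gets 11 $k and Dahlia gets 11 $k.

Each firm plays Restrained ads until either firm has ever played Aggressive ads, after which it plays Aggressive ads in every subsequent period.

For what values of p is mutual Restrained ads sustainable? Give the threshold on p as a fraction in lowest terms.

10/27

With continuation probability p and discount β, the effective per-period discount factor is βp.
Grim-trigger IC: βp ≥ (89−63)/(89−11) = 1/3.
So p ≥ (1/3)/(9/10) = 10/27.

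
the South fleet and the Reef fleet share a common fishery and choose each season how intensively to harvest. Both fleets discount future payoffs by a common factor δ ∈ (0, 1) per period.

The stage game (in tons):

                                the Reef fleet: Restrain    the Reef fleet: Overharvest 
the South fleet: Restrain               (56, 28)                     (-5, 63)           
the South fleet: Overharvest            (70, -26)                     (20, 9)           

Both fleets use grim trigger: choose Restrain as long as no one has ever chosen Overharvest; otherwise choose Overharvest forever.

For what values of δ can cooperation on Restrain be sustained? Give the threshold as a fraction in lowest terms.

the South fleet's threshold: (70−56)/(70−20) = 7/25.
the Reef fleet's threshold: (63−28)/(63−9) = 35/54.
7/25 < 35/54, so the Reef fleet binds and δ* = 35/54.

35/54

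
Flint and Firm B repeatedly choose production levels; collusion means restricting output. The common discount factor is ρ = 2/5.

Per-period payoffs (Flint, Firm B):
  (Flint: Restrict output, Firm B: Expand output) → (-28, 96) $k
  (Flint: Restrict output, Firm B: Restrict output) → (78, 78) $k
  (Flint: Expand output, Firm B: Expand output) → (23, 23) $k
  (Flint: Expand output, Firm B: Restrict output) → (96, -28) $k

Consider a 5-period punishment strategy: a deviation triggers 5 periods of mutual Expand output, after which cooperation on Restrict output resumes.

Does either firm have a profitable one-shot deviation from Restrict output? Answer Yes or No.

No

A one-shot deviation gives 96 now, then 23 for 5 periods, then back to 78.
Gain from deviating: (96−78) today; loss: (78−23) in each of the next 5 periods.
No-deviation condition: (78−23)(ρ+…+ρ^5) ≥ 96−78, i.e. ρ+…+ρ^5 ≥ 18/55.
At ρ = 2/5: ρ+…+ρ^5 = 0.6598 ≥ 0.3273.
So cooperation is sustainable.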